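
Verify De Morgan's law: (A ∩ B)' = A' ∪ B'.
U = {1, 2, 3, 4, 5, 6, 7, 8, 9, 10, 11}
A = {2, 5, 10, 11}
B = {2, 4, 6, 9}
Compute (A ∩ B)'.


U = {1, 2, 3, 4, 5, 6, 7, 8, 9, 10, 11}
A = {2, 5, 10, 11}, B = {2, 4, 6, 9}
A ∩ B = {2}
(A ∩ B)' = U \ (A ∩ B) = {1, 3, 4, 5, 6, 7, 8, 9, 10, 11}
Verification via A' ∪ B': A' = {1, 3, 4, 6, 7, 8, 9}, B' = {1, 3, 5, 7, 8, 10, 11}
A' ∪ B' = {1, 3, 4, 5, 6, 7, 8, 9, 10, 11} ✓

{1, 3, 4, 5, 6, 7, 8, 9, 10, 11}


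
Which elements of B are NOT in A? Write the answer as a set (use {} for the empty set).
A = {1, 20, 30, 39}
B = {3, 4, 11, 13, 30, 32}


Set A = {1, 20, 30, 39}
Set B = {3, 4, 11, 13, 30, 32}
Check each element of B against A:
3 ∉ A (include), 4 ∉ A (include), 11 ∉ A (include), 13 ∉ A (include), 30 ∈ A, 32 ∉ A (include)
Elements of B not in A: {3, 4, 11, 13, 32}

{3, 4, 11, 13, 32}


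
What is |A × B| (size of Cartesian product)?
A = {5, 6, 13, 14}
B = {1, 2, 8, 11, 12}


Set A = {5, 6, 13, 14} has 4 elements.
Set B = {1, 2, 8, 11, 12} has 5 elements.
|A × B| = |A| × |B| = 4 × 5 = 20

20


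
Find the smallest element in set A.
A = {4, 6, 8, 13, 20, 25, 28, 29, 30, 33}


Set A = {4, 6, 8, 13, 20, 25, 28, 29, 30, 33}
Elements in ascending order: 4, 6, 8, 13, 20, 25, 28, 29, 30, 33
The smallest element is 4.

4


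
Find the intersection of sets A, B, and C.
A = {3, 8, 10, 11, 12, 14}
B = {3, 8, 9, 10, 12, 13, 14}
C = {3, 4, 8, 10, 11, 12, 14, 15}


Set A = {3, 8, 10, 11, 12, 14}
Set B = {3, 8, 9, 10, 12, 13, 14}
Set C = {3, 4, 8, 10, 11, 12, 14, 15}
First, A ∩ B = {3, 8, 10, 12, 14}
Then, (A ∩ B) ∩ C = {3, 8, 10, 12, 14}

{3, 8, 10, 12, 14}


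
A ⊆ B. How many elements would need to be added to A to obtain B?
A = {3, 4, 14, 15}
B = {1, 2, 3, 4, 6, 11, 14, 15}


Set A = {3, 4, 14, 15}, |A| = 4
Set B = {1, 2, 3, 4, 6, 11, 14, 15}, |B| = 8
Since A ⊆ B: B \ A = {1, 2, 6, 11}
|B| - |A| = 8 - 4 = 4

4


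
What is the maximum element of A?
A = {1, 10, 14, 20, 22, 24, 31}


Set A = {1, 10, 14, 20, 22, 24, 31}
Elements in ascending order: 1, 10, 14, 20, 22, 24, 31
The largest element is 31.

31


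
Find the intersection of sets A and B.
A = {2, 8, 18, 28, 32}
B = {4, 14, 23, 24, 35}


Set A = {2, 8, 18, 28, 32}
Set B = {4, 14, 23, 24, 35}
A ∩ B includes only elements in both sets.
Check each element of A against B:
2 ✗, 8 ✗, 18 ✗, 28 ✗, 32 ✗
A ∩ B = {}

{}


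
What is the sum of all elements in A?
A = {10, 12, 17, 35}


Set A = {10, 12, 17, 35}
Sum = 10 + 12 + 17 + 35 = 74

74


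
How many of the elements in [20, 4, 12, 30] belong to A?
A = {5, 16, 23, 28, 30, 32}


Set A = {5, 16, 23, 28, 30, 32}
Candidates: [20, 4, 12, 30]
Check each candidate:
20 ∉ A, 4 ∉ A, 12 ∉ A, 30 ∈ A
Count of candidates in A: 1

1


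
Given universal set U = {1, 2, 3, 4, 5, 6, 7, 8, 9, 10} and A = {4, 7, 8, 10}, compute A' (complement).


Universal set U = {1, 2, 3, 4, 5, 6, 7, 8, 9, 10}
Set A = {4, 7, 8, 10}
A' = U \ A = elements in U but not in A
Checking each element of U:
1 (not in A, include), 2 (not in A, include), 3 (not in A, include), 4 (in A, exclude), 5 (not in A, include), 6 (not in A, include), 7 (in A, exclude), 8 (in A, exclude), 9 (not in A, include), 10 (in A, exclude)
A' = {1, 2, 3, 5, 6, 9}

{1, 2, 3, 5, 6, 9}


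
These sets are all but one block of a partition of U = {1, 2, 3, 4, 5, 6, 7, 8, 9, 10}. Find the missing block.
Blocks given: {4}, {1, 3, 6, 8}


U = {1, 2, 3, 4, 5, 6, 7, 8, 9, 10}
Shown blocks: {4}, {1, 3, 6, 8}
A partition's blocks are pairwise disjoint and cover U, so the missing block = U \ (union of shown blocks).
Union of shown blocks: {1, 3, 4, 6, 8}
Missing block = U \ (union) = {2, 5, 7, 9, 10}

{2, 5, 7, 9, 10}


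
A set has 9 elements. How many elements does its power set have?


The set has 9 elements.
The power set contains all possible subsets.
|P(A)| = 2^|A| = 2^9 = 512

512


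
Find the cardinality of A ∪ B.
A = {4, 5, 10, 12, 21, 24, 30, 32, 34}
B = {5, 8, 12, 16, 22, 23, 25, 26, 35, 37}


Set A = {4, 5, 10, 12, 21, 24, 30, 32, 34}, |A| = 9
Set B = {5, 8, 12, 16, 22, 23, 25, 26, 35, 37}, |B| = 10
A ∩ B = {5, 12}, |A ∩ B| = 2
|A ∪ B| = |A| + |B| - |A ∩ B| = 9 + 10 - 2 = 17

17


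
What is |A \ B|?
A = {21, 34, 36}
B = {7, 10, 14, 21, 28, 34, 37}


Set A = {21, 34, 36}
Set B = {7, 10, 14, 21, 28, 34, 37}
A \ B = {36}
|A \ B| = 1

1


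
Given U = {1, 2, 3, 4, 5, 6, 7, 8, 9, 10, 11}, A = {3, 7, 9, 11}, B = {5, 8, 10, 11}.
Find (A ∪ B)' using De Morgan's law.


U = {1, 2, 3, 4, 5, 6, 7, 8, 9, 10, 11}
A = {3, 7, 9, 11}, B = {5, 8, 10, 11}
A ∪ B = {3, 5, 7, 8, 9, 10, 11}
(A ∪ B)' = U \ (A ∪ B) = {1, 2, 4, 6}
Verification via A' ∩ B': A' = {1, 2, 4, 5, 6, 8, 10}, B' = {1, 2, 3, 4, 6, 7, 9}
A' ∩ B' = {1, 2, 4, 6} ✓

{1, 2, 4, 6}


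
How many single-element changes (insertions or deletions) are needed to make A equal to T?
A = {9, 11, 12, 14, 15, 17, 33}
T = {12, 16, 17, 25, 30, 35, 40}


Set A = {9, 11, 12, 14, 15, 17, 33}
Set T = {12, 16, 17, 25, 30, 35, 40}
Elements to remove from A (in A, not in T): {9, 11, 14, 15, 33} → 5 removals
Elements to add to A (in T, not in A): {16, 25, 30, 35, 40} → 5 additions
Total edits = 5 + 5 = 10

10


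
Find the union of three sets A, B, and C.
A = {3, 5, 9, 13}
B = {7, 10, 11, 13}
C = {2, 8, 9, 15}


Set A = {3, 5, 9, 13}
Set B = {7, 10, 11, 13}
Set C = {2, 8, 9, 15}
First, A ∪ B = {3, 5, 7, 9, 10, 11, 13}
Then, (A ∪ B) ∪ C = {2, 3, 5, 7, 8, 9, 10, 11, 13, 15}

{2, 3, 5, 7, 8, 9, 10, 11, 13, 15}


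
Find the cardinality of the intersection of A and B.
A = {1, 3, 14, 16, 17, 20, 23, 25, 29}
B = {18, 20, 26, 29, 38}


Set A = {1, 3, 14, 16, 17, 20, 23, 25, 29}
Set B = {18, 20, 26, 29, 38}
A ∩ B = {20, 29}
|A ∩ B| = 2

2


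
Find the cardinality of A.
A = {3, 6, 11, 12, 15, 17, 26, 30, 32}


Set A = {3, 6, 11, 12, 15, 17, 26, 30, 32}
Listing elements: 3, 6, 11, 12, 15, 17, 26, 30, 32
Counting: 9 elements
|A| = 9

9


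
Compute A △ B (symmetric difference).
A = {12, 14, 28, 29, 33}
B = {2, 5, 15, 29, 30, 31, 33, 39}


Set A = {12, 14, 28, 29, 33}
Set B = {2, 5, 15, 29, 30, 31, 33, 39}
A △ B = (A \ B) ∪ (B \ A)
Elements in A but not B: {12, 14, 28}
Elements in B but not A: {2, 5, 15, 30, 31, 39}
A △ B = {2, 5, 12, 14, 15, 28, 30, 31, 39}

{2, 5, 12, 14, 15, 28, 30, 31, 39}


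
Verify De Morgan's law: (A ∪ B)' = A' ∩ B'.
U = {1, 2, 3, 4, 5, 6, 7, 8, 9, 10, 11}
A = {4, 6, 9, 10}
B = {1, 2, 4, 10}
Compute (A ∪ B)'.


U = {1, 2, 3, 4, 5, 6, 7, 8, 9, 10, 11}
A = {4, 6, 9, 10}, B = {1, 2, 4, 10}
A ∪ B = {1, 2, 4, 6, 9, 10}
(A ∪ B)' = U \ (A ∪ B) = {3, 5, 7, 8, 11}
Verification via A' ∩ B': A' = {1, 2, 3, 5, 7, 8, 11}, B' = {3, 5, 6, 7, 8, 9, 11}
A' ∩ B' = {3, 5, 7, 8, 11} ✓

{3, 5, 7, 8, 11}


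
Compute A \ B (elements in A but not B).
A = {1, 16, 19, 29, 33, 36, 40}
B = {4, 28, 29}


Set A = {1, 16, 19, 29, 33, 36, 40}
Set B = {4, 28, 29}
A \ B includes elements in A that are not in B.
Check each element of A:
1 (not in B, keep), 16 (not in B, keep), 19 (not in B, keep), 29 (in B, remove), 33 (not in B, keep), 36 (not in B, keep), 40 (not in B, keep)
A \ B = {1, 16, 19, 33, 36, 40}

{1, 16, 19, 33, 36, 40}


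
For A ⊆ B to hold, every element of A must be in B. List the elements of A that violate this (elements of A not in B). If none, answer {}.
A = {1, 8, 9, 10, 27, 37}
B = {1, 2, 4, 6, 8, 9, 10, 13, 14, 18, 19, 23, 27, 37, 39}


Set A = {1, 8, 9, 10, 27, 37}
Set B = {1, 2, 4, 6, 8, 9, 10, 13, 14, 18, 19, 23, 27, 37, 39}
Check each element of A against B:
1 ∈ B, 8 ∈ B, 9 ∈ B, 10 ∈ B, 27 ∈ B, 37 ∈ B
Elements of A not in B: {}

{}


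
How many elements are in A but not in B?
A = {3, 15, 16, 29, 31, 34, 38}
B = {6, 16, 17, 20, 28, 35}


Set A = {3, 15, 16, 29, 31, 34, 38}
Set B = {6, 16, 17, 20, 28, 35}
A \ B = {3, 15, 29, 31, 34, 38}
|A \ B| = 6

6


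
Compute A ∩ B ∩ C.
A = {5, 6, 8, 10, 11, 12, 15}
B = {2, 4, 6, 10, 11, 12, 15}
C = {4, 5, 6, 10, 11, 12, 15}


Set A = {5, 6, 8, 10, 11, 12, 15}
Set B = {2, 4, 6, 10, 11, 12, 15}
Set C = {4, 5, 6, 10, 11, 12, 15}
First, A ∩ B = {6, 10, 11, 12, 15}
Then, (A ∩ B) ∩ C = {6, 10, 11, 12, 15}

{6, 10, 11, 12, 15}


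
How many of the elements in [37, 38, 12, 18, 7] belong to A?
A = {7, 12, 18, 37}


Set A = {7, 12, 18, 37}
Candidates: [37, 38, 12, 18, 7]
Check each candidate:
37 ∈ A, 38 ∉ A, 12 ∈ A, 18 ∈ A, 7 ∈ A
Count of candidates in A: 4

4


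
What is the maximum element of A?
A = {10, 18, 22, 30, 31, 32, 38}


Set A = {10, 18, 22, 30, 31, 32, 38}
Elements in ascending order: 10, 18, 22, 30, 31, 32, 38
The largest element is 38.

38


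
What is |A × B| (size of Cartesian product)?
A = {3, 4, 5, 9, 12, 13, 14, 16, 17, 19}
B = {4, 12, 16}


Set A = {3, 4, 5, 9, 12, 13, 14, 16, 17, 19} has 10 elements.
Set B = {4, 12, 16} has 3 elements.
|A × B| = |A| × |B| = 10 × 3 = 30

30


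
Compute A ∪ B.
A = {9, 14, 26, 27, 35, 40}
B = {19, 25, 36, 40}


Set A = {9, 14, 26, 27, 35, 40}
Set B = {19, 25, 36, 40}
A ∪ B includes all elements in either set.
Elements from A: {9, 14, 26, 27, 35, 40}
Elements from B not already included: {19, 25, 36}
A ∪ B = {9, 14, 19, 25, 26, 27, 35, 36, 40}

{9, 14, 19, 25, 26, 27, 35, 36, 40}


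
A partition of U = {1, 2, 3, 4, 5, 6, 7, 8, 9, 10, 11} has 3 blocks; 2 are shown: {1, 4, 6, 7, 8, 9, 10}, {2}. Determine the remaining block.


U = {1, 2, 3, 4, 5, 6, 7, 8, 9, 10, 11}
Shown blocks: {1, 4, 6, 7, 8, 9, 10}, {2}
A partition's blocks are pairwise disjoint and cover U, so the missing block = U \ (union of shown blocks).
Union of shown blocks: {1, 2, 4, 6, 7, 8, 9, 10}
Missing block = U \ (union) = {3, 5, 11}

{3, 5, 11}


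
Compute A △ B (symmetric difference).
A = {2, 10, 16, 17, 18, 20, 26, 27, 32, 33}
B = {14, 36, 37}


Set A = {2, 10, 16, 17, 18, 20, 26, 27, 32, 33}
Set B = {14, 36, 37}
A △ B = (A \ B) ∪ (B \ A)
Elements in A but not B: {2, 10, 16, 17, 18, 20, 26, 27, 32, 33}
Elements in B but not A: {14, 36, 37}
A △ B = {2, 10, 14, 16, 17, 18, 20, 26, 27, 32, 33, 36, 37}

{2, 10, 14, 16, 17, 18, 20, 26, 27, 32, 33, 36, 37}


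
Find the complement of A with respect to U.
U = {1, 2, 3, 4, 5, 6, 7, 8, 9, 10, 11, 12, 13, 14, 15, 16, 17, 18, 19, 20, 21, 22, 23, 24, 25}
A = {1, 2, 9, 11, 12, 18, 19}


Universal set U = {1, 2, 3, 4, 5, 6, 7, 8, 9, 10, 11, 12, 13, 14, 15, 16, 17, 18, 19, 20, 21, 22, 23, 24, 25}
Set A = {1, 2, 9, 11, 12, 18, 19}
A' = U \ A = elements in U but not in A
Checking each element of U:
1 (in A, exclude), 2 (in A, exclude), 3 (not in A, include), 4 (not in A, include), 5 (not in A, include), 6 (not in A, include), 7 (not in A, include), 8 (not in A, include), 9 (in A, exclude), 10 (not in A, include), 11 (in A, exclude), 12 (in A, exclude), 13 (not in A, include), 14 (not in A, include), 15 (not in A, include), 16 (not in A, include), 17 (not in A, include), 18 (in A, exclude), 19 (in A, exclude), 20 (not in A, include), 21 (not in A, include), 22 (not in A, include), 23 (not in A, include), 24 (not in A, include), 25 (not in A, include)
A' = {3, 4, 5, 6, 7, 8, 10, 13, 14, 15, 16, 17, 20, 21, 22, 23, 24, 25}

{3, 4, 5, 6, 7, 8, 10, 13, 14, 15, 16, 17, 20, 21, 22, 23, 24, 25}


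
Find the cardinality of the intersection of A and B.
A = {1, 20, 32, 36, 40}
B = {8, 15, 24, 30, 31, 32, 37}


Set A = {1, 20, 32, 36, 40}
Set B = {8, 15, 24, 30, 31, 32, 37}
A ∩ B = {32}
|A ∩ B| = 1

1


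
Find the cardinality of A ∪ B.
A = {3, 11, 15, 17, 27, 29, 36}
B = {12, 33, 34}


Set A = {3, 11, 15, 17, 27, 29, 36}, |A| = 7
Set B = {12, 33, 34}, |B| = 3
A ∩ B = {}, |A ∩ B| = 0
|A ∪ B| = |A| + |B| - |A ∩ B| = 7 + 3 - 0 = 10

10


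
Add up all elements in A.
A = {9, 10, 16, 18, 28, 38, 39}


Set A = {9, 10, 16, 18, 28, 38, 39}
Sum = 9 + 10 + 16 + 18 + 28 + 38 + 39 = 158

158


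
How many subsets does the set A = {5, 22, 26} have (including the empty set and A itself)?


Set A = {5, 22, 26}
|A| = 3
The power set P(A) contains all subsets of A.
|P(A)| = 2^|A| = 2^3 = 8

8


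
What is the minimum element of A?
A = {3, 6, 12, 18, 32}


Set A = {3, 6, 12, 18, 32}
Elements in ascending order: 3, 6, 12, 18, 32
The smallest element is 3.

3


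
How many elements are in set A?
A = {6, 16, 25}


Set A = {6, 16, 25}
Listing elements: 6, 16, 25
Counting: 3 elements
|A| = 3

3


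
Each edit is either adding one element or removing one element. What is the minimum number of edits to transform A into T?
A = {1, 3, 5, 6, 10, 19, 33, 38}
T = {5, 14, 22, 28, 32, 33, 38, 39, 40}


Set A = {1, 3, 5, 6, 10, 19, 33, 38}
Set T = {5, 14, 22, 28, 32, 33, 38, 39, 40}
Elements to remove from A (in A, not in T): {1, 3, 6, 10, 19} → 5 removals
Elements to add to A (in T, not in A): {14, 22, 28, 32, 39, 40} → 6 additions
Total edits = 5 + 6 = 11

11


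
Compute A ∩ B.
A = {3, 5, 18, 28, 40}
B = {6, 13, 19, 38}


Set A = {3, 5, 18, 28, 40}
Set B = {6, 13, 19, 38}
A ∩ B includes only elements in both sets.
Check each element of A against B:
3 ✗, 5 ✗, 18 ✗, 28 ✗, 40 ✗
A ∩ B = {}

{}


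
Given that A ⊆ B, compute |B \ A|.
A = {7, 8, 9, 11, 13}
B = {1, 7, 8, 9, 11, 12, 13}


Set A = {7, 8, 9, 11, 13}, |A| = 5
Set B = {1, 7, 8, 9, 11, 12, 13}, |B| = 7
Since A ⊆ B: B \ A = {1, 12}
|B| - |A| = 7 - 5 = 2

2


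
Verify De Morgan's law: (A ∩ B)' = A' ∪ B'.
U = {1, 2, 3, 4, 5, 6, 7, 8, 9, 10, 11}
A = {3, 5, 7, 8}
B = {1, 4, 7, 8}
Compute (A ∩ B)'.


U = {1, 2, 3, 4, 5, 6, 7, 8, 9, 10, 11}
A = {3, 5, 7, 8}, B = {1, 4, 7, 8}
A ∩ B = {7, 8}
(A ∩ B)' = U \ (A ∩ B) = {1, 2, 3, 4, 5, 6, 9, 10, 11}
Verification via A' ∪ B': A' = {1, 2, 4, 6, 9, 10, 11}, B' = {2, 3, 5, 6, 9, 10, 11}
A' ∪ B' = {1, 2, 3, 4, 5, 6, 9, 10, 11} ✓

{1, 2, 3, 4, 5, 6, 9, 10, 11}


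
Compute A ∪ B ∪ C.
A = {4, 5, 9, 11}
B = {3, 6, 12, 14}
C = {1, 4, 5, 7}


Set A = {4, 5, 9, 11}
Set B = {3, 6, 12, 14}
Set C = {1, 4, 5, 7}
First, A ∪ B = {3, 4, 5, 6, 9, 11, 12, 14}
Then, (A ∪ B) ∪ C = {1, 3, 4, 5, 6, 7, 9, 11, 12, 14}

{1, 3, 4, 5, 6, 7, 9, 11, 12, 14}


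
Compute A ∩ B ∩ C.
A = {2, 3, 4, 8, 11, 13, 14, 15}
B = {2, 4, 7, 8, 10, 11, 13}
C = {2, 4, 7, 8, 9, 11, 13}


Set A = {2, 3, 4, 8, 11, 13, 14, 15}
Set B = {2, 4, 7, 8, 10, 11, 13}
Set C = {2, 4, 7, 8, 9, 11, 13}
First, A ∩ B = {2, 4, 8, 11, 13}
Then, (A ∩ B) ∩ C = {2, 4, 8, 11, 13}

{2, 4, 8, 11, 13}


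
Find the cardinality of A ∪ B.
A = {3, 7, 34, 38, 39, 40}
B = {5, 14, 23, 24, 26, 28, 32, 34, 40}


Set A = {3, 7, 34, 38, 39, 40}, |A| = 6
Set B = {5, 14, 23, 24, 26, 28, 32, 34, 40}, |B| = 9
A ∩ B = {34, 40}, |A ∩ B| = 2
|A ∪ B| = |A| + |B| - |A ∩ B| = 6 + 9 - 2 = 13

13


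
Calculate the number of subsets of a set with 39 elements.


The set has 39 elements.
The power set contains all possible subsets.
|P(A)| = 2^|A| = 2^39 = 549755813888

549755813888


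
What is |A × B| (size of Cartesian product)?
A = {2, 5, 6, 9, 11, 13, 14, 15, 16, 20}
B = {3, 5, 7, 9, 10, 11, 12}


Set A = {2, 5, 6, 9, 11, 13, 14, 15, 16, 20} has 10 elements.
Set B = {3, 5, 7, 9, 10, 11, 12} has 7 elements.
|A × B| = |A| × |B| = 10 × 7 = 70

70


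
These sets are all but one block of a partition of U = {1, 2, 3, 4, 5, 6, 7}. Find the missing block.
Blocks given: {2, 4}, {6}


U = {1, 2, 3, 4, 5, 6, 7}
Shown blocks: {2, 4}, {6}
A partition's blocks are pairwise disjoint and cover U, so the missing block = U \ (union of shown blocks).
Union of shown blocks: {2, 4, 6}
Missing block = U \ (union) = {1, 3, 5, 7}

{1, 3, 5, 7}


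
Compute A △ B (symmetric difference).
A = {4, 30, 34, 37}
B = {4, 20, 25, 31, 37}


Set A = {4, 30, 34, 37}
Set B = {4, 20, 25, 31, 37}
A △ B = (A \ B) ∪ (B \ A)
Elements in A but not B: {30, 34}
Elements in B but not A: {20, 25, 31}
A △ B = {20, 25, 30, 31, 34}

{20, 25, 30, 31, 34}


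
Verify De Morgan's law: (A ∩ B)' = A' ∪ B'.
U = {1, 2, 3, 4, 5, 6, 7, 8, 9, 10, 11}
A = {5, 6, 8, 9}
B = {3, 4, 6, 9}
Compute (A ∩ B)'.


U = {1, 2, 3, 4, 5, 6, 7, 8, 9, 10, 11}
A = {5, 6, 8, 9}, B = {3, 4, 6, 9}
A ∩ B = {6, 9}
(A ∩ B)' = U \ (A ∩ B) = {1, 2, 3, 4, 5, 7, 8, 10, 11}
Verification via A' ∪ B': A' = {1, 2, 3, 4, 7, 10, 11}, B' = {1, 2, 5, 7, 8, 10, 11}
A' ∪ B' = {1, 2, 3, 4, 5, 7, 8, 10, 11} ✓

{1, 2, 3, 4, 5, 7, 8, 10, 11}


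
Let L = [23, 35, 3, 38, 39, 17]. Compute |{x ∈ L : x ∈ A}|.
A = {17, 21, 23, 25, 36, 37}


Set A = {17, 21, 23, 25, 36, 37}
Candidates: [23, 35, 3, 38, 39, 17]
Check each candidate:
23 ∈ A, 35 ∉ A, 3 ∉ A, 38 ∉ A, 39 ∉ A, 17 ∈ A
Count of candidates in A: 2

2


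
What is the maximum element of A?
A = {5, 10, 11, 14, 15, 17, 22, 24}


Set A = {5, 10, 11, 14, 15, 17, 22, 24}
Elements in ascending order: 5, 10, 11, 14, 15, 17, 22, 24
The largest element is 24.

24


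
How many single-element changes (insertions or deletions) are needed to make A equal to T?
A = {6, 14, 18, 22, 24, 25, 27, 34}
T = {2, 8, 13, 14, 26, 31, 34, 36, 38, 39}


Set A = {6, 14, 18, 22, 24, 25, 27, 34}
Set T = {2, 8, 13, 14, 26, 31, 34, 36, 38, 39}
Elements to remove from A (in A, not in T): {6, 18, 22, 24, 25, 27} → 6 removals
Elements to add to A (in T, not in A): {2, 8, 13, 26, 31, 36, 38, 39} → 8 additions
Total edits = 6 + 8 = 14

14


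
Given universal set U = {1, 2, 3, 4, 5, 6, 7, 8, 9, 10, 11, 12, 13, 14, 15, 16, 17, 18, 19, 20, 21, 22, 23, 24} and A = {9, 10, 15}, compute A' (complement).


Universal set U = {1, 2, 3, 4, 5, 6, 7, 8, 9, 10, 11, 12, 13, 14, 15, 16, 17, 18, 19, 20, 21, 22, 23, 24}
Set A = {9, 10, 15}
A' = U \ A = elements in U but not in A
Checking each element of U:
1 (not in A, include), 2 (not in A, include), 3 (not in A, include), 4 (not in A, include), 5 (not in A, include), 6 (not in A, include), 7 (not in A, include), 8 (not in A, include), 9 (in A, exclude), 10 (in A, exclude), 11 (not in A, include), 12 (not in A, include), 13 (not in A, include), 14 (not in A, include), 15 (in A, exclude), 16 (not in A, include), 17 (not in A, include), 18 (not in A, include), 19 (not in A, include), 20 (not in A, include), 21 (not in A, include), 22 (not in A, include), 23 (not in A, include), 24 (not in A, include)
A' = {1, 2, 3, 4, 5, 6, 7, 8, 11, 12, 13, 14, 16, 17, 18, 19, 20, 21, 22, 23, 24}

{1, 2, 3, 4, 5, 6, 7, 8, 11, 12, 13, 14, 16, 17, 18, 19, 20, 21, 22, 23, 24}


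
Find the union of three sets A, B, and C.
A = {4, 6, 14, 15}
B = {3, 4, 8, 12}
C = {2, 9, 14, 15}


Set A = {4, 6, 14, 15}
Set B = {3, 4, 8, 12}
Set C = {2, 9, 14, 15}
First, A ∪ B = {3, 4, 6, 8, 12, 14, 15}
Then, (A ∪ B) ∪ C = {2, 3, 4, 6, 8, 9, 12, 14, 15}

{2, 3, 4, 6, 8, 9, 12, 14, 15}


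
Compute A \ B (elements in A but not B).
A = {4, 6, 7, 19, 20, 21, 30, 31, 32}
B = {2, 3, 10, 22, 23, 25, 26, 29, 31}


Set A = {4, 6, 7, 19, 20, 21, 30, 31, 32}
Set B = {2, 3, 10, 22, 23, 25, 26, 29, 31}
A \ B includes elements in A that are not in B.
Check each element of A:
4 (not in B, keep), 6 (not in B, keep), 7 (not in B, keep), 19 (not in B, keep), 20 (not in B, keep), 21 (not in B, keep), 30 (not in B, keep), 31 (in B, remove), 32 (not in B, keep)
A \ B = {4, 6, 7, 19, 20, 21, 30, 32}

{4, 6, 7, 19, 20, 21, 30, 32}


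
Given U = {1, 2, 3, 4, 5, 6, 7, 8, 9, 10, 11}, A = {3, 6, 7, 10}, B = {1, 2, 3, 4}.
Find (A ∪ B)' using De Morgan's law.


U = {1, 2, 3, 4, 5, 6, 7, 8, 9, 10, 11}
A = {3, 6, 7, 10}, B = {1, 2, 3, 4}
A ∪ B = {1, 2, 3, 4, 6, 7, 10}
(A ∪ B)' = U \ (A ∪ B) = {5, 8, 9, 11}
Verification via A' ∩ B': A' = {1, 2, 4, 5, 8, 9, 11}, B' = {5, 6, 7, 8, 9, 10, 11}
A' ∩ B' = {5, 8, 9, 11} ✓

{5, 8, 9, 11}


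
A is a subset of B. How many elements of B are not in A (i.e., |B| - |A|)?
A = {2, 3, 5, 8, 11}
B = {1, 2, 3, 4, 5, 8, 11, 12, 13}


Set A = {2, 3, 5, 8, 11}, |A| = 5
Set B = {1, 2, 3, 4, 5, 8, 11, 12, 13}, |B| = 9
Since A ⊆ B: B \ A = {1, 4, 12, 13}
|B| - |A| = 9 - 5 = 4

4


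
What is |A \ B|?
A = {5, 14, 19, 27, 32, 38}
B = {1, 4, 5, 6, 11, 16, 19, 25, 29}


Set A = {5, 14, 19, 27, 32, 38}
Set B = {1, 4, 5, 6, 11, 16, 19, 25, 29}
A \ B = {14, 27, 32, 38}
|A \ B| = 4

4


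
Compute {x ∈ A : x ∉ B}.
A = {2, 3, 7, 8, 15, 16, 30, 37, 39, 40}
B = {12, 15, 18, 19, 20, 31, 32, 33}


Set A = {2, 3, 7, 8, 15, 16, 30, 37, 39, 40}
Set B = {12, 15, 18, 19, 20, 31, 32, 33}
Check each element of A against B:
2 ∉ B (include), 3 ∉ B (include), 7 ∉ B (include), 8 ∉ B (include), 15 ∈ B, 16 ∉ B (include), 30 ∉ B (include), 37 ∉ B (include), 39 ∉ B (include), 40 ∉ B (include)
Elements of A not in B: {2, 3, 7, 8, 16, 30, 37, 39, 40}

{2, 3, 7, 8, 16, 30, 37, 39, 40}


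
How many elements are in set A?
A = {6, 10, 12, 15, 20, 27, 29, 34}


Set A = {6, 10, 12, 15, 20, 27, 29, 34}
Listing elements: 6, 10, 12, 15, 20, 27, 29, 34
Counting: 8 elements
|A| = 8

8


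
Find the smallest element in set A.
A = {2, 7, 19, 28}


Set A = {2, 7, 19, 28}
Elements in ascending order: 2, 7, 19, 28
The smallest element is 2.

2


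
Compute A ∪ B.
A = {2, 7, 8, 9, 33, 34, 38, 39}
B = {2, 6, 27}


Set A = {2, 7, 8, 9, 33, 34, 38, 39}
Set B = {2, 6, 27}
A ∪ B includes all elements in either set.
Elements from A: {2, 7, 8, 9, 33, 34, 38, 39}
Elements from B not already included: {6, 27}
A ∪ B = {2, 6, 7, 8, 9, 27, 33, 34, 38, 39}

{2, 6, 7, 8, 9, 27, 33, 34, 38, 39}


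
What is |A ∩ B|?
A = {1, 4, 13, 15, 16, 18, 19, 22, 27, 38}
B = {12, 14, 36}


Set A = {1, 4, 13, 15, 16, 18, 19, 22, 27, 38}
Set B = {12, 14, 36}
A ∩ B = {}
|A ∩ B| = 0

0


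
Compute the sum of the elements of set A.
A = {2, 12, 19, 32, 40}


Set A = {2, 12, 19, 32, 40}
Sum = 2 + 12 + 19 + 32 + 40 = 105

105


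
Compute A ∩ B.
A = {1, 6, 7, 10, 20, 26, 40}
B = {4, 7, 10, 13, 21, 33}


Set A = {1, 6, 7, 10, 20, 26, 40}
Set B = {4, 7, 10, 13, 21, 33}
A ∩ B includes only elements in both sets.
Check each element of A against B:
1 ✗, 6 ✗, 7 ✓, 10 ✓, 20 ✗, 26 ✗, 40 ✗
A ∩ B = {7, 10}

{7, 10}


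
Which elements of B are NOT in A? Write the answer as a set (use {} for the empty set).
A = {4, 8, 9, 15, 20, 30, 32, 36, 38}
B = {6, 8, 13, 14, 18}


Set A = {4, 8, 9, 15, 20, 30, 32, 36, 38}
Set B = {6, 8, 13, 14, 18}
Check each element of B against A:
6 ∉ A (include), 8 ∈ A, 13 ∉ A (include), 14 ∉ A (include), 18 ∉ A (include)
Elements of B not in A: {6, 13, 14, 18}

{6, 13, 14, 18}


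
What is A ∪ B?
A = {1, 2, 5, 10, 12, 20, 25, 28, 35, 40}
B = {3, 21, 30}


Set A = {1, 2, 5, 10, 12, 20, 25, 28, 35, 40}
Set B = {3, 21, 30}
A ∪ B includes all elements in either set.
Elements from A: {1, 2, 5, 10, 12, 20, 25, 28, 35, 40}
Elements from B not already included: {3, 21, 30}
A ∪ B = {1, 2, 3, 5, 10, 12, 20, 21, 25, 28, 30, 35, 40}

{1, 2, 3, 5, 10, 12, 20, 21, 25, 28, 30, 35, 40}


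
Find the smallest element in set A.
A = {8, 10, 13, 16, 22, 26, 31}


Set A = {8, 10, 13, 16, 22, 26, 31}
Elements in ascending order: 8, 10, 13, 16, 22, 26, 31
The smallest element is 8.

8


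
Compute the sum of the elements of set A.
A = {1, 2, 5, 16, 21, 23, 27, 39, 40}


Set A = {1, 2, 5, 16, 21, 23, 27, 39, 40}
Sum = 1 + 2 + 5 + 16 + 21 + 23 + 27 + 39 + 40 = 174

174


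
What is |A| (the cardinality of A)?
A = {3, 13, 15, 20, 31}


Set A = {3, 13, 15, 20, 31}
Listing elements: 3, 13, 15, 20, 31
Counting: 5 elements
|A| = 5

5


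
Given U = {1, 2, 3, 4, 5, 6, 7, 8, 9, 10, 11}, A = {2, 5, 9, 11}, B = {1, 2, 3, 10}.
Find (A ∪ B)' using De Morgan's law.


U = {1, 2, 3, 4, 5, 6, 7, 8, 9, 10, 11}
A = {2, 5, 9, 11}, B = {1, 2, 3, 10}
A ∪ B = {1, 2, 3, 5, 9, 10, 11}
(A ∪ B)' = U \ (A ∪ B) = {4, 6, 7, 8}
Verification via A' ∩ B': A' = {1, 3, 4, 6, 7, 8, 10}, B' = {4, 5, 6, 7, 8, 9, 11}
A' ∩ B' = {4, 6, 7, 8} ✓

{4, 6, 7, 8}


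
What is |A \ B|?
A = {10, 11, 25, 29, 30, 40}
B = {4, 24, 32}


Set A = {10, 11, 25, 29, 30, 40}
Set B = {4, 24, 32}
A \ B = {10, 11, 25, 29, 30, 40}
|A \ B| = 6

6


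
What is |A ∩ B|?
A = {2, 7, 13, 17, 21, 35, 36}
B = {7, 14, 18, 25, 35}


Set A = {2, 7, 13, 17, 21, 35, 36}
Set B = {7, 14, 18, 25, 35}
A ∩ B = {7, 35}
|A ∩ B| = 2

2


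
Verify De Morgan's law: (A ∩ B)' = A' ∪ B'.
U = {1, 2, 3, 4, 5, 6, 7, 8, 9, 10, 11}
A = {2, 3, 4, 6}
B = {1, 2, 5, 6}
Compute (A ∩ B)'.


U = {1, 2, 3, 4, 5, 6, 7, 8, 9, 10, 11}
A = {2, 3, 4, 6}, B = {1, 2, 5, 6}
A ∩ B = {2, 6}
(A ∩ B)' = U \ (A ∩ B) = {1, 3, 4, 5, 7, 8, 9, 10, 11}
Verification via A' ∪ B': A' = {1, 5, 7, 8, 9, 10, 11}, B' = {3, 4, 7, 8, 9, 10, 11}
A' ∪ B' = {1, 3, 4, 5, 7, 8, 9, 10, 11} ✓

{1, 3, 4, 5, 7, 8, 9, 10, 11}


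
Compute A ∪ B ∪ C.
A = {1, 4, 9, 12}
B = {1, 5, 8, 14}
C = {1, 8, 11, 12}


Set A = {1, 4, 9, 12}
Set B = {1, 5, 8, 14}
Set C = {1, 8, 11, 12}
First, A ∪ B = {1, 4, 5, 8, 9, 12, 14}
Then, (A ∪ B) ∪ C = {1, 4, 5, 8, 9, 11, 12, 14}

{1, 4, 5, 8, 9, 11, 12, 14}


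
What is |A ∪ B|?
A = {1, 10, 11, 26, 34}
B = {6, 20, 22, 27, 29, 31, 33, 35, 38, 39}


Set A = {1, 10, 11, 26, 34}, |A| = 5
Set B = {6, 20, 22, 27, 29, 31, 33, 35, 38, 39}, |B| = 10
A ∩ B = {}, |A ∩ B| = 0
|A ∪ B| = |A| + |B| - |A ∩ B| = 5 + 10 - 0 = 15

15


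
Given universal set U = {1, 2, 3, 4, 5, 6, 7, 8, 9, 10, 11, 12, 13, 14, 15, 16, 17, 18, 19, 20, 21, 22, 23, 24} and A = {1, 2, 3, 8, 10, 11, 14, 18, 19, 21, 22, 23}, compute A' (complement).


Universal set U = {1, 2, 3, 4, 5, 6, 7, 8, 9, 10, 11, 12, 13, 14, 15, 16, 17, 18, 19, 20, 21, 22, 23, 24}
Set A = {1, 2, 3, 8, 10, 11, 14, 18, 19, 21, 22, 23}
A' = U \ A = elements in U but not in A
Checking each element of U:
1 (in A, exclude), 2 (in A, exclude), 3 (in A, exclude), 4 (not in A, include), 5 (not in A, include), 6 (not in A, include), 7 (not in A, include), 8 (in A, exclude), 9 (not in A, include), 10 (in A, exclude), 11 (in A, exclude), 12 (not in A, include), 13 (not in A, include), 14 (in A, exclude), 15 (not in A, include), 16 (not in A, include), 17 (not in A, include), 18 (in A, exclude), 19 (in A, exclude), 20 (not in A, include), 21 (in A, exclude), 22 (in A, exclude), 23 (in A, exclude), 24 (not in A, include)
A' = {4, 5, 6, 7, 9, 12, 13, 15, 16, 17, 20, 24}

{4, 5, 6, 7, 9, 12, 13, 15, 16, 17, 20, 24}


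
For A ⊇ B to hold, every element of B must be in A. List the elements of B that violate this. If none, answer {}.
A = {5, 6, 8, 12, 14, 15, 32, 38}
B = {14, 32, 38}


Set A = {5, 6, 8, 12, 14, 15, 32, 38}
Set B = {14, 32, 38}
Check each element of B against A:
14 ∈ A, 32 ∈ A, 38 ∈ A
Elements of B not in A: {}

{}


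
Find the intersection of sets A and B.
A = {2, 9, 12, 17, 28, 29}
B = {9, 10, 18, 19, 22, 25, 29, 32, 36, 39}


Set A = {2, 9, 12, 17, 28, 29}
Set B = {9, 10, 18, 19, 22, 25, 29, 32, 36, 39}
A ∩ B includes only elements in both sets.
Check each element of A against B:
2 ✗, 9 ✓, 12 ✗, 17 ✗, 28 ✗, 29 ✓
A ∩ B = {9, 29}

{9, 29}


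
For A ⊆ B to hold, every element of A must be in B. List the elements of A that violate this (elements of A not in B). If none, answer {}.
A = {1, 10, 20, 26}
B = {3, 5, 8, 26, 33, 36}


Set A = {1, 10, 20, 26}
Set B = {3, 5, 8, 26, 33, 36}
Check each element of A against B:
1 ∉ B (include), 10 ∉ B (include), 20 ∉ B (include), 26 ∈ B
Elements of A not in B: {1, 10, 20}

{1, 10, 20}


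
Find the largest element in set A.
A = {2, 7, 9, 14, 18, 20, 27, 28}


Set A = {2, 7, 9, 14, 18, 20, 27, 28}
Elements in ascending order: 2, 7, 9, 14, 18, 20, 27, 28
The largest element is 28.

28


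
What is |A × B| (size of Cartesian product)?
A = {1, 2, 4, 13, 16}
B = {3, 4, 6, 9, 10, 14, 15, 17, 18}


Set A = {1, 2, 4, 13, 16} has 5 elements.
Set B = {3, 4, 6, 9, 10, 14, 15, 17, 18} has 9 elements.
|A × B| = |A| × |B| = 5 × 9 = 45

45


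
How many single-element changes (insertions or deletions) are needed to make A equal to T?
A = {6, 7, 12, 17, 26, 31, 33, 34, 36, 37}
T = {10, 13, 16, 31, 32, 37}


Set A = {6, 7, 12, 17, 26, 31, 33, 34, 36, 37}
Set T = {10, 13, 16, 31, 32, 37}
Elements to remove from A (in A, not in T): {6, 7, 12, 17, 26, 33, 34, 36} → 8 removals
Elements to add to A (in T, not in A): {10, 13, 16, 32} → 4 additions
Total edits = 8 + 4 = 12

12


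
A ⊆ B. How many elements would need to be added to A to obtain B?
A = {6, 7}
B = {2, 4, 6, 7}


Set A = {6, 7}, |A| = 2
Set B = {2, 4, 6, 7}, |B| = 4
Since A ⊆ B: B \ A = {2, 4}
|B| - |A| = 4 - 2 = 2

2


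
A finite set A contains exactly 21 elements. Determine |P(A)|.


The set has 21 elements.
The power set contains all possible subsets.
|P(A)| = 2^|A| = 2^21 = 2097152

2097152


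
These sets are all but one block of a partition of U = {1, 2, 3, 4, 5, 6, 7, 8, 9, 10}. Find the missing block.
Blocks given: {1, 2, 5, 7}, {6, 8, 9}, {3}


U = {1, 2, 3, 4, 5, 6, 7, 8, 9, 10}
Shown blocks: {1, 2, 5, 7}, {6, 8, 9}, {3}
A partition's blocks are pairwise disjoint and cover U, so the missing block = U \ (union of shown blocks).
Union of shown blocks: {1, 2, 3, 5, 6, 7, 8, 9}
Missing block = U \ (union) = {4, 10}

{4, 10}


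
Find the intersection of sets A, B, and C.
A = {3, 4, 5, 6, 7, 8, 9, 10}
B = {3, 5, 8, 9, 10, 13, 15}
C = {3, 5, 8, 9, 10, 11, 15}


Set A = {3, 4, 5, 6, 7, 8, 9, 10}
Set B = {3, 5, 8, 9, 10, 13, 15}
Set C = {3, 5, 8, 9, 10, 11, 15}
First, A ∩ B = {3, 5, 8, 9, 10}
Then, (A ∩ B) ∩ C = {3, 5, 8, 9, 10}

{3, 5, 8, 9, 10}


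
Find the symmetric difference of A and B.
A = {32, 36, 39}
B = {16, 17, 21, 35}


Set A = {32, 36, 39}
Set B = {16, 17, 21, 35}
A △ B = (A \ B) ∪ (B \ A)
Elements in A but not B: {32, 36, 39}
Elements in B but not A: {16, 17, 21, 35}
A △ B = {16, 17, 21, 32, 35, 36, 39}

{16, 17, 21, 32, 35, 36, 39}


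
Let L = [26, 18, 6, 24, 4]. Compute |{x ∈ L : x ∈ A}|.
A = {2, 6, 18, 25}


Set A = {2, 6, 18, 25}
Candidates: [26, 18, 6, 24, 4]
Check each candidate:
26 ∉ A, 18 ∈ A, 6 ∈ A, 24 ∉ A, 4 ∉ A
Count of candidates in A: 2

2


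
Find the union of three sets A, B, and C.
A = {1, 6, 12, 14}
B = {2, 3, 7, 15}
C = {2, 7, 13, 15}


Set A = {1, 6, 12, 14}
Set B = {2, 3, 7, 15}
Set C = {2, 7, 13, 15}
First, A ∪ B = {1, 2, 3, 6, 7, 12, 14, 15}
Then, (A ∪ B) ∪ C = {1, 2, 3, 6, 7, 12, 13, 14, 15}

{1, 2, 3, 6, 7, 12, 13, 14, 15}


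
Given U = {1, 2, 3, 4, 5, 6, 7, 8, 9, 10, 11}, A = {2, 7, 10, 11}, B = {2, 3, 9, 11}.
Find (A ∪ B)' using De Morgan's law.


U = {1, 2, 3, 4, 5, 6, 7, 8, 9, 10, 11}
A = {2, 7, 10, 11}, B = {2, 3, 9, 11}
A ∪ B = {2, 3, 7, 9, 10, 11}
(A ∪ B)' = U \ (A ∪ B) = {1, 4, 5, 6, 8}
Verification via A' ∩ B': A' = {1, 3, 4, 5, 6, 8, 9}, B' = {1, 4, 5, 6, 7, 8, 10}
A' ∩ B' = {1, 4, 5, 6, 8} ✓

{1, 4, 5, 6, 8}


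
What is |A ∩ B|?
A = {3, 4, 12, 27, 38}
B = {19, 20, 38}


Set A = {3, 4, 12, 27, 38}
Set B = {19, 20, 38}
A ∩ B = {38}
|A ∩ B| = 1

1


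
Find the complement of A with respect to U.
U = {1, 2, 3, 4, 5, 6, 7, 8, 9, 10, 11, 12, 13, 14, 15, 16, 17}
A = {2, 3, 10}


Universal set U = {1, 2, 3, 4, 5, 6, 7, 8, 9, 10, 11, 12, 13, 14, 15, 16, 17}
Set A = {2, 3, 10}
A' = U \ A = elements in U but not in A
Checking each element of U:
1 (not in A, include), 2 (in A, exclude), 3 (in A, exclude), 4 (not in A, include), 5 (not in A, include), 6 (not in A, include), 7 (not in A, include), 8 (not in A, include), 9 (not in A, include), 10 (in A, exclude), 11 (not in A, include), 12 (not in A, include), 13 (not in A, include), 14 (not in A, include), 15 (not in A, include), 16 (not in A, include), 17 (not in A, include)
A' = {1, 4, 5, 6, 7, 8, 9, 11, 12, 13, 14, 15, 16, 17}

{1, 4, 5, 6, 7, 8, 9, 11, 12, 13, 14, 15, 16, 17}


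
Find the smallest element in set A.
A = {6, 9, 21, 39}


Set A = {6, 9, 21, 39}
Elements in ascending order: 6, 9, 21, 39
The smallest element is 6.

6


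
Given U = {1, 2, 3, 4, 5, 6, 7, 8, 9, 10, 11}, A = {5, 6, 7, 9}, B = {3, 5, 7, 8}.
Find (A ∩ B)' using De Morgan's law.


U = {1, 2, 3, 4, 5, 6, 7, 8, 9, 10, 11}
A = {5, 6, 7, 9}, B = {3, 5, 7, 8}
A ∩ B = {5, 7}
(A ∩ B)' = U \ (A ∩ B) = {1, 2, 3, 4, 6, 8, 9, 10, 11}
Verification via A' ∪ B': A' = {1, 2, 3, 4, 8, 10, 11}, B' = {1, 2, 4, 6, 9, 10, 11}
A' ∪ B' = {1, 2, 3, 4, 6, 8, 9, 10, 11} ✓

{1, 2, 3, 4, 6, 8, 9, 10, 11}


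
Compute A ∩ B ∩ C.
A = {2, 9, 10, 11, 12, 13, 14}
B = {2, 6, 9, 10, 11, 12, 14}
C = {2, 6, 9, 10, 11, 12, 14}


Set A = {2, 9, 10, 11, 12, 13, 14}
Set B = {2, 6, 9, 10, 11, 12, 14}
Set C = {2, 6, 9, 10, 11, 12, 14}
First, A ∩ B = {2, 9, 10, 11, 12, 14}
Then, (A ∩ B) ∩ C = {2, 9, 10, 11, 12, 14}

{2, 9, 10, 11, 12, 14}


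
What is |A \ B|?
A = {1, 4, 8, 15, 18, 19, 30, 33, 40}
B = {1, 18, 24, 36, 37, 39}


Set A = {1, 4, 8, 15, 18, 19, 30, 33, 40}
Set B = {1, 18, 24, 36, 37, 39}
A \ B = {4, 8, 15, 19, 30, 33, 40}
|A \ B| = 7

7


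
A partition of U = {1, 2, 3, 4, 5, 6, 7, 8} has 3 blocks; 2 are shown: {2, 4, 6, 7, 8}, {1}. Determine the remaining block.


U = {1, 2, 3, 4, 5, 6, 7, 8}
Shown blocks: {2, 4, 6, 7, 8}, {1}
A partition's blocks are pairwise disjoint and cover U, so the missing block = U \ (union of shown blocks).
Union of shown blocks: {1, 2, 4, 6, 7, 8}
Missing block = U \ (union) = {3, 5}

{3, 5}


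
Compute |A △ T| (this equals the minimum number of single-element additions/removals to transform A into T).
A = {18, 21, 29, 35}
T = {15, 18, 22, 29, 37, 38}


Set A = {18, 21, 29, 35}
Set T = {15, 18, 22, 29, 37, 38}
Elements to remove from A (in A, not in T): {21, 35} → 2 removals
Elements to add to A (in T, not in A): {15, 22, 37, 38} → 4 additions
Total edits = 2 + 4 = 6

6


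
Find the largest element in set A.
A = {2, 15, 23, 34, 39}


Set A = {2, 15, 23, 34, 39}
Elements in ascending order: 2, 15, 23, 34, 39
The largest element is 39.

39


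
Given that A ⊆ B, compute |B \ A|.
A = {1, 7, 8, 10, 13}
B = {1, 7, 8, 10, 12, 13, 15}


Set A = {1, 7, 8, 10, 13}, |A| = 5
Set B = {1, 7, 8, 10, 12, 13, 15}, |B| = 7
Since A ⊆ B: B \ A = {12, 15}
|B| - |A| = 7 - 5 = 2

2


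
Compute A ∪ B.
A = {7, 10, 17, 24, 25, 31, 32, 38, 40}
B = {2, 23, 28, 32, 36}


Set A = {7, 10, 17, 24, 25, 31, 32, 38, 40}
Set B = {2, 23, 28, 32, 36}
A ∪ B includes all elements in either set.
Elements from A: {7, 10, 17, 24, 25, 31, 32, 38, 40}
Elements from B not already included: {2, 23, 28, 36}
A ∪ B = {2, 7, 10, 17, 23, 24, 25, 28, 31, 32, 36, 38, 40}

{2, 7, 10, 17, 23, 24, 25, 28, 31, 32, 36, 38, 40}


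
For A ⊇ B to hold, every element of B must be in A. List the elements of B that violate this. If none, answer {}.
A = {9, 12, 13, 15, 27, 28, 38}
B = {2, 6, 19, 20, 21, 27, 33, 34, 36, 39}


Set A = {9, 12, 13, 15, 27, 28, 38}
Set B = {2, 6, 19, 20, 21, 27, 33, 34, 36, 39}
Check each element of B against A:
2 ∉ A (include), 6 ∉ A (include), 19 ∉ A (include), 20 ∉ A (include), 21 ∉ A (include), 27 ∈ A, 33 ∉ A (include), 34 ∉ A (include), 36 ∉ A (include), 39 ∉ A (include)
Elements of B not in A: {2, 6, 19, 20, 21, 33, 34, 36, 39}

{2, 6, 19, 20, 21, 33, 34, 36, 39}


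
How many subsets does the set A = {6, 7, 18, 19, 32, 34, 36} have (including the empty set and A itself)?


Set A = {6, 7, 18, 19, 32, 34, 36}
|A| = 7
The power set P(A) contains all subsets of A.
|P(A)| = 2^|A| = 2^7 = 128

128


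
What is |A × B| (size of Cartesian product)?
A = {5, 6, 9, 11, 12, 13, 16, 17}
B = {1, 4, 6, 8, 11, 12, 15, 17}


Set A = {5, 6, 9, 11, 12, 13, 16, 17} has 8 elements.
Set B = {1, 4, 6, 8, 11, 12, 15, 17} has 8 elements.
|A × B| = |A| × |B| = 8 × 8 = 64

64


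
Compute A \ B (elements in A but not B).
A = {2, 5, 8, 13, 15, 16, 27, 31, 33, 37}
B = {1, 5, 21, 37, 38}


Set A = {2, 5, 8, 13, 15, 16, 27, 31, 33, 37}
Set B = {1, 5, 21, 37, 38}
A \ B includes elements in A that are not in B.
Check each element of A:
2 (not in B, keep), 5 (in B, remove), 8 (not in B, keep), 13 (not in B, keep), 15 (not in B, keep), 16 (not in B, keep), 27 (not in B, keep), 31 (not in B, keep), 33 (not in B, keep), 37 (in B, remove)
A \ B = {2, 8, 13, 15, 16, 27, 31, 33}

{2, 8, 13, 15, 16, 27, 31, 33}


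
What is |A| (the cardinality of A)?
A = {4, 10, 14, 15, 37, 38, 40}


Set A = {4, 10, 14, 15, 37, 38, 40}
Listing elements: 4, 10, 14, 15, 37, 38, 40
Counting: 7 elements
|A| = 7

7


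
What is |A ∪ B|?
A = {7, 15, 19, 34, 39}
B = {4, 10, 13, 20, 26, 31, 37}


Set A = {7, 15, 19, 34, 39}, |A| = 5
Set B = {4, 10, 13, 20, 26, 31, 37}, |B| = 7
A ∩ B = {}, |A ∩ B| = 0
|A ∪ B| = |A| + |B| - |A ∩ B| = 5 + 7 - 0 = 12

12


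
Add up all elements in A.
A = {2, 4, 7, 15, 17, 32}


Set A = {2, 4, 7, 15, 17, 32}
Sum = 2 + 4 + 7 + 15 + 17 + 32 = 77

77


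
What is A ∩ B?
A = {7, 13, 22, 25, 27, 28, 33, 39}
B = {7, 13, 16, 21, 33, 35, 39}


Set A = {7, 13, 22, 25, 27, 28, 33, 39}
Set B = {7, 13, 16, 21, 33, 35, 39}
A ∩ B includes only elements in both sets.
Check each element of A against B:
7 ✓, 13 ✓, 22 ✗, 25 ✗, 27 ✗, 28 ✗, 33 ✓, 39 ✓
A ∩ B = {7, 13, 33, 39}

{7, 13, 33, 39}


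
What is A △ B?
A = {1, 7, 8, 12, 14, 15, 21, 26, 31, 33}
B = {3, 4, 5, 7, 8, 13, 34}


Set A = {1, 7, 8, 12, 14, 15, 21, 26, 31, 33}
Set B = {3, 4, 5, 7, 8, 13, 34}
A △ B = (A \ B) ∪ (B \ A)
Elements in A but not B: {1, 12, 14, 15, 21, 26, 31, 33}
Elements in B but not A: {3, 4, 5, 13, 34}
A △ B = {1, 3, 4, 5, 12, 13, 14, 15, 21, 26, 31, 33, 34}

{1, 3, 4, 5, 12, 13, 14, 15, 21, 26, 31, 33, 34}


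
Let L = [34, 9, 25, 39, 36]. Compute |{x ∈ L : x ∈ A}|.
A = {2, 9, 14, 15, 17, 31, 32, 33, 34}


Set A = {2, 9, 14, 15, 17, 31, 32, 33, 34}
Candidates: [34, 9, 25, 39, 36]
Check each candidate:
34 ∈ A, 9 ∈ A, 25 ∉ A, 39 ∉ A, 36 ∉ A
Count of candidates in A: 2

2


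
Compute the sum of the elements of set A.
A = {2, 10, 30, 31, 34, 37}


Set A = {2, 10, 30, 31, 34, 37}
Sum = 2 + 10 + 30 + 31 + 34 + 37 = 144

144


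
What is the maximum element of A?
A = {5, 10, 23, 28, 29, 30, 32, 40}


Set A = {5, 10, 23, 28, 29, 30, 32, 40}
Elements in ascending order: 5, 10, 23, 28, 29, 30, 32, 40
The largest element is 40.

40


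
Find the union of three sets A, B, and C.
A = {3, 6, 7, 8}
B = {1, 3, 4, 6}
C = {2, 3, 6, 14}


Set A = {3, 6, 7, 8}
Set B = {1, 3, 4, 6}
Set C = {2, 3, 6, 14}
First, A ∪ B = {1, 3, 4, 6, 7, 8}
Then, (A ∪ B) ∪ C = {1, 2, 3, 4, 6, 7, 8, 14}

{1, 2, 3, 4, 6, 7, 8, 14}


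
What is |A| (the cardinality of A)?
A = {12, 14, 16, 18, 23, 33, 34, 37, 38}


Set A = {12, 14, 16, 18, 23, 33, 34, 37, 38}
Listing elements: 12, 14, 16, 18, 23, 33, 34, 37, 38
Counting: 9 elements
|A| = 9

9


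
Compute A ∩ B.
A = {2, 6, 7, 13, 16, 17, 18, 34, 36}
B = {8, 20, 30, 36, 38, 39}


Set A = {2, 6, 7, 13, 16, 17, 18, 34, 36}
Set B = {8, 20, 30, 36, 38, 39}
A ∩ B includes only elements in both sets.
Check each element of A against B:
2 ✗, 6 ✗, 7 ✗, 13 ✗, 16 ✗, 17 ✗, 18 ✗, 34 ✗, 36 ✓
A ∩ B = {36}

{36}


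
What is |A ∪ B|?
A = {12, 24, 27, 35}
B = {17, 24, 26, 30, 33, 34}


Set A = {12, 24, 27, 35}, |A| = 4
Set B = {17, 24, 26, 30, 33, 34}, |B| = 6
A ∩ B = {24}, |A ∩ B| = 1
|A ∪ B| = |A| + |B| - |A ∩ B| = 4 + 6 - 1 = 9

9


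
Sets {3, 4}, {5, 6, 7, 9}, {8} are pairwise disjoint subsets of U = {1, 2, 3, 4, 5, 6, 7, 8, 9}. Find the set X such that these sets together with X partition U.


U = {1, 2, 3, 4, 5, 6, 7, 8, 9}
Shown blocks: {3, 4}, {5, 6, 7, 9}, {8}
A partition's blocks are pairwise disjoint and cover U, so the missing block = U \ (union of shown blocks).
Union of shown blocks: {3, 4, 5, 6, 7, 8, 9}
Missing block = U \ (union) = {1, 2}

{1, 2}


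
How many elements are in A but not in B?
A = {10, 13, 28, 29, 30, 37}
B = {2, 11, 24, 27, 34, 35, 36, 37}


Set A = {10, 13, 28, 29, 30, 37}
Set B = {2, 11, 24, 27, 34, 35, 36, 37}
A \ B = {10, 13, 28, 29, 30}
|A \ B| = 5

5
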